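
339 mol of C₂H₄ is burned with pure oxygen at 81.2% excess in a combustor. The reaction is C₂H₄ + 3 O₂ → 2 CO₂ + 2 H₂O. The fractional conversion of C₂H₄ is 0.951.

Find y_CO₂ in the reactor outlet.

Stoichiometric O₂ = 3 × 339 = 1017 mol; O₂ fed = 1017 × 1.812 = 1843 mol.
Fuel reacted = 0.951 × 339 → ξ = 322.4 mol.
Outlet (n = n₀ + ν ξ):
  C₂H₄: 339 − 1(322.4) = 16.61
  O₂: 1843 − 3(322.4) = 875.6
  CO₂: 0 + 2(322.4) = 644.8
  H₂O: 0 + 2(322.4) = 644.8
Total out = 2182 mol; y_CO₂ = 644.8 / 2182 = 0.2955.

0.296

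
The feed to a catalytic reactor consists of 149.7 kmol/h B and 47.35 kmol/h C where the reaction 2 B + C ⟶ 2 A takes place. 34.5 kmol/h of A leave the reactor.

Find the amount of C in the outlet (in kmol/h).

30.1 kmol/h

For A: n = n₀ + 2ξ → 34.5 = 0 + 2ξ, giving ξ = 17.25 kmol/h.
Outlet amounts (n = n₀ + ν ξ):
  B: 149.7 − 2(17.25) = 115.2
  C: 47.35 − 1(17.25) = 30.1
  A: 0 + 2(17.25) = 34.5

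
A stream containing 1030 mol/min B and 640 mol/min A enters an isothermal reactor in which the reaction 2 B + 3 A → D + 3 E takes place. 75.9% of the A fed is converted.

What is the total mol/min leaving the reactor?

A reacted = 0.759 × 640 = 485.8 mol/min; ν_A = −3, so ξ = 485.8/3 = 161.9 mol/min.
Outlet amounts (n = n₀ + ν ξ):
  B: 1030 − 2(161.9) = 706.2
  A: 640 − 3(161.9) = 154.2
  D: 0 + 1(161.9) = 161.9
  E: 0 + 3(161.9) = 485.8
Total out = 706.2 + 154.2 + 161.9 + 485.8 = 1508 mol/min.

1510 mol/min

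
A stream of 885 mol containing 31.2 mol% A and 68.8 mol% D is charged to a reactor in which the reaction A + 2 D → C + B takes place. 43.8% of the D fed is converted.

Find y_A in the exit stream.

D reacted = 0.438 × 608.9 = 266.7 mol; ν_D = −2, so ξ = 266.7/2 = 133.3 mol.
Outlet amounts (n = n₀ + ν ξ):
  A: 276.1 − 1(133.3) = 142.8
  D: 608.9 − 2(133.3) = 342.2
  C: 0 + 1(133.3) = 133.3
  B: 0 + 1(133.3) = 133.3
Total out = 751.7 mol; y_A = 142.8 / 751.7 = 0.1899.

0.19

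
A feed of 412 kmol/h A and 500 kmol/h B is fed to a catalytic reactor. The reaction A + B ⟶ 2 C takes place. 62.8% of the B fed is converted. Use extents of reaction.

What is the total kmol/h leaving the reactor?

912 kmol/h

B reacted = 0.628 × 500 = 314 kmol/h; ν_B = −1, so ξ = 314/1 = 314 kmol/h.
Outlet amounts (n = n₀ + ν ξ):
  A: 412 − 1(314) = 98
  B: 500 − 1(314) = 186
  C: 0 + 2(314) = 628
Total out = 98 + 186 + 628 = 912 kmol/h.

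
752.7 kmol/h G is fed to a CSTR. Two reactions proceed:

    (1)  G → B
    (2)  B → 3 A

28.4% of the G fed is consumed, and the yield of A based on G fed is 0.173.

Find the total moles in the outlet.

Conversion of G: G consumed = 1ξ₁ = 0.284 × 752.7 → ξ₁ = 213.8 kmol/h.
Yield of A: 3ξ₂ / 752.7 = 0.173 → ξ₂ = 43.41 kmol/h.
Outlet amounts (n = n₀ + Σ ν·ξ):
  G: 752.7 − 1(213.8) = 538.9
  B: 0 + 1(213.8) − 1(43.41) = 170.4
  A: 0 + 3(43.41) = 130.2
Total out = 538.9 + 170.4 + 130.2 = 839.5 kmol/h.

840 kmol/h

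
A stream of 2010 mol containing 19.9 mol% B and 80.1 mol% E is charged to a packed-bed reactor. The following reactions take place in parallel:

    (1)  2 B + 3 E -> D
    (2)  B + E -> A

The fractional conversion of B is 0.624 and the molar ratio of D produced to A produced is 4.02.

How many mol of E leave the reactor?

1250 mol

Conversion of B: B consumed = 0.624 × 400 = 249.6 mol = 2ξ₁ + 1ξ₂.
Selectivity: 1ξ₁ / (1ξ₂) = 4.02 → ξ₁ = 4.02 ξ₂.
Substitute: (2·4.02 + 1) ξ₂ = 249.6 → ξ₂ = 27.61 mol, ξ₁ = 111 mol.
Outlet amounts (n = n₀ + Σ ν·ξ):
  B: 400 − 2(111) − 1(27.61) = 150.4
  E: 1610 − 3(111) − 1(27.61) = 1249
  D: 0 + 1(111) = 111
  A: 0 + 1(27.61) = 27.61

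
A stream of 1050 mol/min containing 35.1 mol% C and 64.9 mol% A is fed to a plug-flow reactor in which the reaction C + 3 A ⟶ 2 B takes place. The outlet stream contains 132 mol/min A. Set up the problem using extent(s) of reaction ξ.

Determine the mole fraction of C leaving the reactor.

0.271

For A: n = n₀ − 3ξ → 132 = 681.5 − 3ξ, giving ξ = 183.2 mol/min.
Outlet amounts (n = n₀ + ν ξ):
  C: 368.6 − 1(183.2) = 185.4
  A: 681.5 − 3(183.2) = 132
  B: 0 + 2(183.2) = 366.3
Total out = 683.7 mol/min; y_C = 185.4 / 683.7 = 0.2712.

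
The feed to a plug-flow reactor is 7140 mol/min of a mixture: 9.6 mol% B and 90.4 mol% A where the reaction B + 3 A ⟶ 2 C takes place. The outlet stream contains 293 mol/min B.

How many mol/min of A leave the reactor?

For B: n = n₀ − 1ξ → 293 = 685.4 − 1ξ, giving ξ = 392.4 mol/min.
Outlet amounts (n = n₀ + ν ξ):
  B: 685.4 − 1(392.4) = 293
  A: 6455 − 3(392.4) = 5277
  C: 0 + 2(392.4) = 784.9

5280 mol/min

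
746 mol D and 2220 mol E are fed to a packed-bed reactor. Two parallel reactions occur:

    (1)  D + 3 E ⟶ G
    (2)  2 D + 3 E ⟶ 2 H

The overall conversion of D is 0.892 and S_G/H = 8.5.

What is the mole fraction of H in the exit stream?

Conversion of D: D consumed = 0.892 × 746 = 665.4 mol = 1ξ₁ + 2ξ₂.
Selectivity: 1ξ₁ / (2ξ₂) = 8.5 → ξ₁ = 17 ξ₂.
Substitute: (1·17 + 2) ξ₂ = 665.4 → ξ₂ = 35.02 mol, ξ₁ = 595.4 mol.
Outlet amounts (n = n₀ + Σ ν·ξ):
  D: 746 − 1(595.4) − 2(35.02) = 80.57
  E: 2220 − 3(595.4) − 3(35.02) = 328.8
  G: 0 + 1(595.4) = 595.4
  H: 0 + 2(35.02) = 70.05
Total out = 1075 mol; y_H = 70.05 / 1075 = 0.06517.

0.0652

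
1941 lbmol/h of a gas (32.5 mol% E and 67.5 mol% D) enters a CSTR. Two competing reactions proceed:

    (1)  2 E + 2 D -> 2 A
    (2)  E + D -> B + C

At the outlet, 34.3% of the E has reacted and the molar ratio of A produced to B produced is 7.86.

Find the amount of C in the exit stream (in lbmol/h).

24.4 lbmol/h

Conversion of E: E consumed = 0.343 × 630.8 = 216.4 lbmol/h = 2ξ₁ + 1ξ₂.
Selectivity: 2ξ₁ / (1ξ₂) = 7.86 → ξ₁ = 3.93 ξ₂.
Substitute: (2·3.93 + 1) ξ₂ = 216.4 → ξ₂ = 24.42 lbmol/h, ξ₁ = 95.98 lbmol/h.
Outlet amounts (n = n₀ + Σ ν·ξ):
  E: 630.8 − 2(95.98) − 1(24.42) = 414.5
  D: 1310 − 2(95.98) − 1(24.42) = 1094
  A: 0 + 2(95.98) = 192
  B: 0 + 1(24.42) = 24.42
  C: 0 + 1(24.42) = 24.42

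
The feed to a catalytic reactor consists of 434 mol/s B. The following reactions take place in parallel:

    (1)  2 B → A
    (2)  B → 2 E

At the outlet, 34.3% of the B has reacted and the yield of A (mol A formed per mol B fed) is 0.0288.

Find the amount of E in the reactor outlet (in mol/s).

Yield of A: 1ξ₁ / 434 = 0.0288 → ξ₁ = 12.5 mol/s.
Conversion of B: 2ξ₁ + 1ξ₂ = 0.343 × 434 = 148.9 → ξ₂ = 123.9 mol/s.
Outlet amounts (n = n₀ + Σ ν·ξ):
  B: 434 − 2(12.5) − 1(123.9) = 285.1
  A: 0 + 1(12.5) = 12.5
  E: 0 + 2(123.9) = 247.7

248 mol/s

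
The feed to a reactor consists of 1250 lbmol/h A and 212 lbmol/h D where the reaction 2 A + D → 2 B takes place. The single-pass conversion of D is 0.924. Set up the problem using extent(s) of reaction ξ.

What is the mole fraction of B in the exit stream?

0.309

D reacted = 0.924 × 212 = 195.9 lbmol/h; ν_D = −1, so ξ = 195.9/1 = 195.9 lbmol/h.
Outlet amounts (n = n₀ + ν ξ):
  A: 1250 − 2(195.9) = 858.2
  D: 212 − 1(195.9) = 16.11
  B: 0 + 2(195.9) = 391.8
Total out = 1266 lbmol/h; y_B = 391.8 / 1266 = 0.3094.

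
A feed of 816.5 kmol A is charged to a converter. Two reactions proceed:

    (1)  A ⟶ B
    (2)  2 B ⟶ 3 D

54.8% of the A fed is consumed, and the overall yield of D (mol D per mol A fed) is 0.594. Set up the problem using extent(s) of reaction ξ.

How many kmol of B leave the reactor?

124 kmol

Conversion of A: A consumed = 1ξ₁ = 0.548 × 816.5 → ξ₁ = 447.4 kmol.
Yield of D: 3ξ₂ / 816.5 = 0.594 → ξ₂ = 161.7 kmol.
Outlet amounts (n = n₀ + Σ ν·ξ):
  A: 816.5 − 1(447.4) = 369.1
  B: 0 + 1(447.4) − 2(161.7) = 124.1
  D: 0 + 3(161.7) = 485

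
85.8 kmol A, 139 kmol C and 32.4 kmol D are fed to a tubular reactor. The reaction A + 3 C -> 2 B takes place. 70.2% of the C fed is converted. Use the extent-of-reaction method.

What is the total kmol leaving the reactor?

192 kmol

C reacted = 0.702 × 139 = 97.58 kmol; ν_C = −3, so ξ = 97.58/3 = 32.53 kmol.
Outlet amounts (n = n₀ + ν ξ):
  A: 85.8 − 1(32.53) = 53.27
  C: 139 − 3(32.53) = 41.42
  B: 0 + 2(32.53) = 65.05
  D: 32.4 (inert)
Total out = 53.27 + 41.42 + 65.05 + 32.4 = 192.1 kmol.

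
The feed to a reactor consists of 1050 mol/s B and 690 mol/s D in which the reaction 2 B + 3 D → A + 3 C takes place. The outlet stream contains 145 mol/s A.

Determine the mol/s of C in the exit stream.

435 mol/s

For A: n = n₀ + 1ξ → 145 = 0 + 1ξ, giving ξ = 145 mol/s.
Outlet amounts (n = n₀ + ν ξ):
  B: 1050 − 2(145) = 760
  D: 690 − 3(145) = 255
  A: 0 + 1(145) = 145
  C: 0 + 3(145) = 435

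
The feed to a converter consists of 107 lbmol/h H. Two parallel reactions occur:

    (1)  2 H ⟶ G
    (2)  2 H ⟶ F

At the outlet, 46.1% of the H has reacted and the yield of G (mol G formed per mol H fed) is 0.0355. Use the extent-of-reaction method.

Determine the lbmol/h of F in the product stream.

Yield of G: 1ξ₁ / 107 = 0.0355 → ξ₁ = 3.798 lbmol/h.
Conversion of H: 2ξ₁ + 2ξ₂ = 0.461 × 107 = 49.33 → ξ₂ = 20.87 lbmol/h.
Outlet amounts (n = n₀ + Σ ν·ξ):
  H: 107 − 2(3.798) − 2(20.87) = 57.67
  G: 0 + 1(3.798) = 3.798
  F: 0 + 1(20.87) = 20.87

20.9 lbmol/h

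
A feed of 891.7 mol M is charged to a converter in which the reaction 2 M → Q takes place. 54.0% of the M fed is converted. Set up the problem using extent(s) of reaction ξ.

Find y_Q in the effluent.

0.37

M reacted = 0.54 × 891.7 = 481.5 mol; ν_M = −2, so ξ = 481.5/2 = 240.8 mol.
Outlet amounts (n = n₀ + ν ξ):
  M: 891.7 − 2(240.8) = 410.2
  Q: 0 + 1(240.8) = 240.8
Total out = 650.9 mol; y_Q = 240.8 / 650.9 = 0.3699.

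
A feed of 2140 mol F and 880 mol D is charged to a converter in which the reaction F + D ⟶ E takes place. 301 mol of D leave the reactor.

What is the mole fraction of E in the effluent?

0.237

For D: n = n₀ − 1ξ → 301 = 880 − 1ξ, giving ξ = 579 mol.
Outlet amounts (n = n₀ + ν ξ):
  F: 2140 − 1(579) = 1561
  D: 880 − 1(579) = 301
  E: 0 + 1(579) = 579
Total out = 2441 mol; y_E = 579 / 2441 = 0.2372.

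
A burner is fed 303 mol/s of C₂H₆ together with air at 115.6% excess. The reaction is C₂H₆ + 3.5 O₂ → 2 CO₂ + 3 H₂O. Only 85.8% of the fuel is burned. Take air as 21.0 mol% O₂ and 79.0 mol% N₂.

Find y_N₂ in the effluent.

Stoichiometric O₂ = 3.5 × 303 = 1060 mol/s; O₂ fed = 1060 × 2.156 = 2286 mol/s.
N₂ fed = 2286 × 79/21 = 8601 mol/s.
Fuel reacted = 0.858 × 303 → ξ = 260 mol/s.
Outlet (n = n₀ + ν ξ):
  C₂H₆: 303 − 1(260) = 43.03
  O₂: 2286 − 3.5(260) = 1377
  N₂: 8601 (inert)
  CO₂: 0 + 2(260) = 519.9
  H₂O: 0 + 3(260) = 779.9
Total out = 11320 mol/s; y_N₂ = 8601 / 11320 = 0.7598.

0.76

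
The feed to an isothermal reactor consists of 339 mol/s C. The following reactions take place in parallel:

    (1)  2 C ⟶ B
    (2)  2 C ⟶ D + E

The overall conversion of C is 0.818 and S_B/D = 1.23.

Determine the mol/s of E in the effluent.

62.2 mol/s

Conversion of C: C consumed = 0.818 × 339 = 277.3 mol/s = 2ξ₁ + 2ξ₂.
Selectivity: 1ξ₁ / (1ξ₂) = 1.23 → ξ₁ = 1.23 ξ₂.
Substitute: (2·1.23 + 2) ξ₂ = 277.3 → ξ₂ = 62.18 mol/s, ξ₁ = 76.48 mol/s.
Outlet amounts (n = n₀ + Σ ν·ξ):
  C: 339 − 2(76.48) − 2(62.18) = 61.7
  B: 0 + 1(76.48) = 76.48
  D: 0 + 1(62.18) = 62.18
  E: 0 + 1(62.18) = 62.18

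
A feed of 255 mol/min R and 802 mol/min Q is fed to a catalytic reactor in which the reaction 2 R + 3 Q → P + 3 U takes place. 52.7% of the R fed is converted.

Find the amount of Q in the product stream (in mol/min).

R reacted = 0.527 × 255 = 134.4 mol/min; ν_R = −2, so ξ = 134.4/2 = 67.19 mol/min.
Outlet amounts (n = n₀ + ν ξ):
  R: 255 − 2(67.19) = 120.6
  Q: 802 − 3(67.19) = 600.4
  P: 0 + 1(67.19) = 67.19
  U: 0 + 3(67.19) = 201.6

600 mol/min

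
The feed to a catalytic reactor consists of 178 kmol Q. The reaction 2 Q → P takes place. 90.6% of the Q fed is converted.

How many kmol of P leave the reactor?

Q reacted = 0.906 × 178 = 161.3 kmol; ν_Q = −2, so ξ = 161.3/2 = 80.63 kmol.
Outlet amounts (n = n₀ + ν ξ):
  Q: 178 − 2(80.63) = 16.73
  P: 0 + 1(80.63) = 80.63

80.6 kmol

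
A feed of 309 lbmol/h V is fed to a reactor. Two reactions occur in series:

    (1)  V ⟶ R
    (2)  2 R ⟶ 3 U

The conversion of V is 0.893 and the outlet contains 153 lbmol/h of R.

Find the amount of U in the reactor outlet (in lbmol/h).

Conversion of V: V consumed = 1ξ₁ = 0.893 × 309 → ξ₁ = 275.9 lbmol/h.
R balance: n_R = 0 + 1ξ₁ − 2ξ₂ = 153 → ξ₂ = (1·275.9 − 153)/2 = 61.47 lbmol/h.
Outlet amounts (n = n₀ + Σ ν·ξ):
  V: 309 − 1(275.9) = 33.06
  R: 0 + 1(275.9) − 2(61.47) = 153
  U: 0 + 3(61.47) = 184.4

184 lbmol/h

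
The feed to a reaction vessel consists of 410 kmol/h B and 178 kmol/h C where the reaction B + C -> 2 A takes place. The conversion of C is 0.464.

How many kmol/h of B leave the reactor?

327 kmol/h

C reacted = 0.464 × 178 = 82.59 kmol/h; ν_C = −1, so ξ = 82.59/1 = 82.59 kmol/h.
Outlet amounts (n = n₀ + ν ξ):
  B: 410 − 1(82.59) = 327.4
  C: 178 − 1(82.59) = 95.41
  A: 0 + 2(82.59) = 165.2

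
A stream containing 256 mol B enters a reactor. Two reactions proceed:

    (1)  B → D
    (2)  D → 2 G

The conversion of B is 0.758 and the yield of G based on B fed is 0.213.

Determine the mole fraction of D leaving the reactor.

Conversion of B: B consumed = 1ξ₁ = 0.758 × 256 → ξ₁ = 194 mol.
Yield of G: 2ξ₂ / 256 = 0.213 → ξ₂ = 27.26 mol.
Outlet amounts (n = n₀ + Σ ν·ξ):
  B: 256 − 1(194) = 61.95
  D: 0 + 1(194) − 1(27.26) = 166.8
  G: 0 + 2(27.26) = 54.53
Total out = 283.3 mol; y_D = 166.8 / 283.3 = 0.5888.

0.589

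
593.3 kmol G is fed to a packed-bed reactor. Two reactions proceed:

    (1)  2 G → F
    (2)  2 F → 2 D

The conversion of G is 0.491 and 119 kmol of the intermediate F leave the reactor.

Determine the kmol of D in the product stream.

26.7 kmol

Conversion of G: G consumed = 2ξ₁ = 0.491 × 593.3 → ξ₁ = 145.7 kmol.
F balance: n_F = 0 + 1ξ₁ − 2ξ₂ = 119 → ξ₂ = (1·145.7 − 119)/2 = 13.33 kmol.
Outlet amounts (n = n₀ + Σ ν·ξ):
  G: 593.3 − 2(145.7) = 302
  F: 0 + 1(145.7) − 2(13.33) = 119
  D: 0 + 2(13.33) = 26.66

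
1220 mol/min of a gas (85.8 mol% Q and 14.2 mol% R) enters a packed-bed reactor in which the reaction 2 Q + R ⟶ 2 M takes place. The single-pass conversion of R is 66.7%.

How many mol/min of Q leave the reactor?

816 mol/min

R reacted = 0.667 × 173.2 = 115.6 mol/min; ν_R = −1, so ξ = 115.6/1 = 115.6 mol/min.
Outlet amounts (n = n₀ + ν ξ):
  Q: 1047 − 2(115.6) = 815.7
  R: 173.2 − 1(115.6) = 57.69
  M: 0 + 2(115.6) = 231.1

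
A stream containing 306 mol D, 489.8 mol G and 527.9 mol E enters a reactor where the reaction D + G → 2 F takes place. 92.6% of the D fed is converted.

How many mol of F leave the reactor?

567 mol

D reacted = 0.926 × 306 = 283.4 mol; ν_D = −1, so ξ = 283.4/1 = 283.4 mol.
Outlet amounts (n = n₀ + ν ξ):
  D: 306 − 1(283.4) = 22.64
  G: 489.8 − 1(283.4) = 206.4
  F: 0 + 2(283.4) = 566.7
  E: 527.9 (inert)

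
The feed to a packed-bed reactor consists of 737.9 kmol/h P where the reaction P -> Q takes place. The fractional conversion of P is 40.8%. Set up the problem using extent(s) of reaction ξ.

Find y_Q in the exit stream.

P reacted = 0.408 × 737.9 = 301.1 kmol/h; ν_P = −1, so ξ = 301.1/1 = 301.1 kmol/h.
Outlet amounts (n = n₀ + ν ξ):
  P: 737.9 − 1(301.1) = 436.8
  Q: 0 + 1(301.1) = 301.1
Total out = 737.9 kmol/h; y_Q = 301.1 / 737.9 = 0.408.

0.408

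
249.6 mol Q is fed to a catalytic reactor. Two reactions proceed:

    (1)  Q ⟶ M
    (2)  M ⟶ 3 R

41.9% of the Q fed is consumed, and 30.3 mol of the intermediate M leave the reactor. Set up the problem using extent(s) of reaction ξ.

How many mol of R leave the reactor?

223 mol

Conversion of Q: Q consumed = 1ξ₁ = 0.419 × 249.6 → ξ₁ = 104.6 mol.
M balance: n_M = 0 + 1ξ₁ − 1ξ₂ = 30.3 → ξ₂ = (1·104.6 − 30.3)/1 = 74.28 mol.
Outlet amounts (n = n₀ + Σ ν·ξ):
  Q: 249.6 − 1(104.6) = 145
  M: 0 + 1(104.6) − 1(74.28) = 30.3
  R: 0 + 3(74.28) = 222.8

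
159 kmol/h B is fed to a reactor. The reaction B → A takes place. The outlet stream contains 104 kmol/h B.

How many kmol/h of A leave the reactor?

55 kmol/h

For B: n = n₀ − 1ξ → 104 = 159 − 1ξ, giving ξ = 55 kmol/h.
Outlet amounts (n = n₀ + ν ξ):
  B: 159 − 1(55) = 104
  A: 0 + 1(55) = 55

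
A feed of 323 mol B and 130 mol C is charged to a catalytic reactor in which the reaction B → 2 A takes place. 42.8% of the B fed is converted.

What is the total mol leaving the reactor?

591 mol

B reacted = 0.428 × 323 = 138.2 mol; ν_B = −1, so ξ = 138.2/1 = 138.2 mol.
Outlet amounts (n = n₀ + ν ξ):
  B: 323 − 1(138.2) = 184.8
  A: 0 + 2(138.2) = 276.5
  C: 130 (inert)
Total out = 184.8 + 276.5 + 130 = 591.2 mol.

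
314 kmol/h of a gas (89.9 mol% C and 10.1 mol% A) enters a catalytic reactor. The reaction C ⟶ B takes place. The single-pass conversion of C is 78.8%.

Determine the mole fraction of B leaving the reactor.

C reacted = 0.788 × 282.3 = 222.4 kmol/h; ν_C = −1, so ξ = 222.4/1 = 222.4 kmol/h.
Outlet amounts (n = n₀ + ν ξ):
  C: 282.3 − 1(222.4) = 59.84
  B: 0 + 1(222.4) = 222.4
  A: 31.71 (inert)
Total out = 314 kmol/h; y_B = 222.4 / 314 = 0.7084.

0.708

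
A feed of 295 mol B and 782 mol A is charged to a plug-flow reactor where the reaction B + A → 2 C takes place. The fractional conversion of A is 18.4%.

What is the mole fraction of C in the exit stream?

A reacted = 0.184 × 782 = 143.9 mol; ν_A = −1, so ξ = 143.9/1 = 143.9 mol.
Outlet amounts (n = n₀ + ν ξ):
  B: 295 − 1(143.9) = 151.1
  A: 782 − 1(143.9) = 638.1
  C: 0 + 2(143.9) = 287.8
Total out = 1077 mol; y_C = 287.8 / 1077 = 0.2672.

0.267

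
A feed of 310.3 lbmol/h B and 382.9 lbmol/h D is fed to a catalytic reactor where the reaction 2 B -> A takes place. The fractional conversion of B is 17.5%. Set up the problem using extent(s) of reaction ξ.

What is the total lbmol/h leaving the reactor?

666 lbmol/h

B reacted = 0.175 × 310.3 = 54.3 lbmol/h; ν_B = −2, so ξ = 54.3/2 = 27.15 lbmol/h.
Outlet amounts (n = n₀ + ν ξ):
  B: 310.3 − 2(27.15) = 256
  A: 0 + 1(27.15) = 27.15
  D: 382.9 (inert)
Total out = 256 + 27.15 + 382.9 = 666 lbmol/h.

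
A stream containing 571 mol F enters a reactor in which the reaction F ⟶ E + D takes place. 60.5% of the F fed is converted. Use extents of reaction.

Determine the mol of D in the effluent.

F reacted = 0.605 × 571 = 345.5 mol; ν_F = −1, so ξ = 345.5/1 = 345.5 mol.
Outlet amounts (n = n₀ + ν ξ):
  F: 571 − 1(345.5) = 225.5
  E: 0 + 1(345.5) = 345.5
  D: 0 + 1(345.5) = 345.5

345 mol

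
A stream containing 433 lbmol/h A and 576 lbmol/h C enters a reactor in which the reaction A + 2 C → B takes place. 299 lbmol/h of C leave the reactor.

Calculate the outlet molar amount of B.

138 lbmol/h

For C: n = n₀ − 2ξ → 299 = 576 − 2ξ, giving ξ = 138.5 lbmol/h.
Outlet amounts (n = n₀ + ν ξ):
  A: 433 − 1(138.5) = 294.5
  C: 576 − 2(138.5) = 299
  B: 0 + 1(138.5) = 138.5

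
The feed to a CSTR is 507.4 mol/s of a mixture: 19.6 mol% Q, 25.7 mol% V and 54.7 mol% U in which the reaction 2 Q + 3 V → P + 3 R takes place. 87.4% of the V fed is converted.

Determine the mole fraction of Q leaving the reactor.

V reacted = 0.874 × 130.4 = 114 mol/s; ν_V = −3, so ξ = 114/3 = 37.99 mol/s.
Outlet amounts (n = n₀ + ν ξ):
  Q: 99.45 − 2(37.99) = 23.47
  V: 130.4 − 3(37.99) = 16.43
  P: 0 + 1(37.99) = 37.99
  R: 0 + 3(37.99) = 114
  U: 277.5 (inert)
Total out = 469.4 mol/s; y_Q = 23.47 / 469.4 = 0.05.

0.05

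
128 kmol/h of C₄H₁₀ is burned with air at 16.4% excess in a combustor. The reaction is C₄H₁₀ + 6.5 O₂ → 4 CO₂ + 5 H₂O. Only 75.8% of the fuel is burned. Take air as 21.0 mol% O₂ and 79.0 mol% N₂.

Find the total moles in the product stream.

Stoichiometric O₂ = 6.5 × 128 = 832 kmol/h; O₂ fed = 832 × 1.164 = 968.4 kmol/h.
N₂ fed = 968.4 × 79/21 = 3643 kmol/h.
Fuel reacted = 0.758 × 128 → ξ = 97.02 kmol/h.
Outlet (n = n₀ + ν ξ):
  C₄H₁₀: 128 − 1(97.02) = 30.98
  O₂: 968.4 − 6.5(97.02) = 337.8
  N₂: 3643 (inert)
  CO₂: 0 + 4(97.02) = 388.1
  H₂O: 0 + 5(97.02) = 485.1
Total out = 30.98 + 337.8 + 3643 + 388.1 + 485.1 = 4885 kmol/h.

4890 kmol/h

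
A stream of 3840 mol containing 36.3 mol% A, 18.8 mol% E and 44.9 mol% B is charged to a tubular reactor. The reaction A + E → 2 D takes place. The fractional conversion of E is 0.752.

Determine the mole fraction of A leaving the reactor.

E reacted = 0.752 × 721.9 = 542.9 mol; ν_E = −1, so ξ = 542.9/1 = 542.9 mol.
Outlet amounts (n = n₀ + ν ξ):
  A: 1394 − 1(542.9) = 851
  E: 721.9 − 1(542.9) = 179
  D: 0 + 2(542.9) = 1086
  B: 1724 (inert)
Total out = 3840 mol; y_A = 851 / 3840 = 0.2216.

0.222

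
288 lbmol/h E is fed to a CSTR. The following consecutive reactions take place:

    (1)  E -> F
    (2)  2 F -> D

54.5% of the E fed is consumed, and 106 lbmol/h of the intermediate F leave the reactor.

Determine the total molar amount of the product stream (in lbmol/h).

Conversion of E: E consumed = 1ξ₁ = 0.545 × 288 → ξ₁ = 157 lbmol/h.
F balance: n_F = 0 + 1ξ₁ − 2ξ₂ = 106 → ξ₂ = (1·157 − 106)/2 = 25.48 lbmol/h.
Outlet amounts (n = n₀ + Σ ν·ξ):
  E: 288 − 1(157) = 131
  F: 0 + 1(157) − 2(25.48) = 106
  D: 0 + 1(25.48) = 25.48
Total out = 131 + 106 + 25.48 = 262.5 lbmol/h.

263 lbmol/h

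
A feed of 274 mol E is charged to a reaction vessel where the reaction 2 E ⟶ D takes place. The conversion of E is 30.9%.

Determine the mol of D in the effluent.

42.3 mol

E reacted = 0.309 × 274 = 84.67 mol; ν_E = −2, so ξ = 84.67/2 = 42.33 mol.
Outlet amounts (n = n₀ + ν ξ):
  E: 274 − 2(42.33) = 189.3
  D: 0 + 1(42.33) = 42.33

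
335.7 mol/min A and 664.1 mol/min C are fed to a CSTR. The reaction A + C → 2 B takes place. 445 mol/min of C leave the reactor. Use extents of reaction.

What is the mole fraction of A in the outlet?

For C: n = n₀ − 1ξ → 445 = 664.1 − 1ξ, giving ξ = 219.1 mol/min.
Outlet amounts (n = n₀ + ν ξ):
  A: 335.7 − 1(219.1) = 116.6
  C: 664.1 − 1(219.1) = 445
  B: 0 + 2(219.1) = 438.2
Total out = 999.8 mol/min; y_A = 116.6 / 999.8 = 0.1166.

0.117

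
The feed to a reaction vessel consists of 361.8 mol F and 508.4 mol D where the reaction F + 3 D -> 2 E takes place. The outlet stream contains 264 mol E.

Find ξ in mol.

ξ = 132 mol

For E: n = n₀ + 2ξ → 264 = 0 + 2ξ, giving ξ = 132 mol.
Outlet amounts (n = n₀ + ν ξ):
  F: 361.8 − 1(132) = 229.8
  D: 508.4 − 3(132) = 112.4
  E: 0 + 2(132) = 264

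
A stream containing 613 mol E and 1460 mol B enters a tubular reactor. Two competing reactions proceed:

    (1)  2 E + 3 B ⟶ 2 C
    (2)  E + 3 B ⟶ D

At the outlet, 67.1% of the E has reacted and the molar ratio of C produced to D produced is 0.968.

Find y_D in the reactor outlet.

Conversion of E: E consumed = 0.671 × 613 = 411.3 mol = 2ξ₁ + 1ξ₂.
Selectivity: 2ξ₁ / (1ξ₂) = 0.968 → ξ₁ = 0.484 ξ₂.
Substitute: (2·0.484 + 1) ξ₂ = 411.3 → ξ₂ = 209 mol, ξ₁ = 101.2 mol.
Outlet amounts (n = n₀ + Σ ν·ξ):
  E: 613 − 2(101.2) − 1(209) = 201.7
  B: 1460 − 3(101.2) − 3(209) = 529.5
  C: 0 + 2(101.2) = 202.3
  D: 0 + 1(209) = 209
Total out = 1143 mol; y_D = 209 / 1143 = 0.1829.

0.183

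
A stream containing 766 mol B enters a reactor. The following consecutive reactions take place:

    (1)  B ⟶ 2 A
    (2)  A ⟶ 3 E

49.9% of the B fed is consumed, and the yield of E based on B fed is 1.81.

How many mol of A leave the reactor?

Conversion of B: B consumed = 1ξ₁ = 0.499 × 766 → ξ₁ = 382.2 mol.
Yield of E: 3ξ₂ / 766 = 1.81 → ξ₂ = 462.2 mol.
Outlet amounts (n = n₀ + Σ ν·ξ):
  B: 766 − 1(382.2) = 383.8
  A: 0 + 2(382.2) − 1(462.2) = 302.3
  E: 0 + 3(462.2) = 1386

302 mol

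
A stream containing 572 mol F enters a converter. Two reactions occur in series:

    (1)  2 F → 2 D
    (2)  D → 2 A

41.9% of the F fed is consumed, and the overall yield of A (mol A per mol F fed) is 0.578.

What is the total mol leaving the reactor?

737 mol

Conversion of F: F consumed = 2ξ₁ = 0.419 × 572 → ξ₁ = 119.8 mol.
Yield of A: 2ξ₂ / 572 = 0.578 → ξ₂ = 165.3 mol.
Outlet amounts (n = n₀ + Σ ν·ξ):
  F: 572 − 2(119.8) = 332.3
  D: 0 + 2(119.8) − 1(165.3) = 74.36
  A: 0 + 2(165.3) = 330.6
Total out = 332.3 + 74.36 + 330.6 = 737.3 mol.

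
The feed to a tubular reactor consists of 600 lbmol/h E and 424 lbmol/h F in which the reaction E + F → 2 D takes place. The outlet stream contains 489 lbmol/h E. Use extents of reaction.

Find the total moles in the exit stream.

1020 lbmol/h

For E: n = n₀ − 1ξ → 489 = 600 − 1ξ, giving ξ = 111 lbmol/h.
Outlet amounts (n = n₀ + ν ξ):
  E: 600 − 1(111) = 489
  F: 424 − 1(111) = 313
  D: 0 + 2(111) = 222
Total out = 489 + 313 + 222 = 1024 lbmol/h.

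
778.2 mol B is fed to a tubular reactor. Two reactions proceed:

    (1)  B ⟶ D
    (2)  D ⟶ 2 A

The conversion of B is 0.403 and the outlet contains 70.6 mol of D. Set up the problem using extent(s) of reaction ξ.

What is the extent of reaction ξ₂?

ξ₂ = 243 mol

Conversion of B: B consumed = 1ξ₁ = 0.403 × 778.2 → ξ₁ = 313.6 mol.
D balance: n_D = 0 + 1ξ₁ − 1ξ₂ = 70.6 → ξ₂ = (1·313.6 − 70.6)/1 = 243 mol.
Outlet amounts (n = n₀ + Σ ν·ξ):
  B: 778.2 − 1(313.6) = 464.6
  D: 0 + 1(313.6) − 1(243) = 70.6
  A: 0 + 2(243) = 486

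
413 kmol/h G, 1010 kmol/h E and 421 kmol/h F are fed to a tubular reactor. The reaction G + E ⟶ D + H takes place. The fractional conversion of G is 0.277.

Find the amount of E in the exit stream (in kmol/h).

G reacted = 0.277 × 413 = 114.4 kmol/h; ν_G = −1, so ξ = 114.4/1 = 114.4 kmol/h.
Outlet amounts (n = n₀ + ν ξ):
  G: 413 − 1(114.4) = 298.6
  E: 1010 − 1(114.4) = 895.6
  D: 0 + 1(114.4) = 114.4
  H: 0 + 1(114.4) = 114.4
  F: 421 (inert)

896 kmol/h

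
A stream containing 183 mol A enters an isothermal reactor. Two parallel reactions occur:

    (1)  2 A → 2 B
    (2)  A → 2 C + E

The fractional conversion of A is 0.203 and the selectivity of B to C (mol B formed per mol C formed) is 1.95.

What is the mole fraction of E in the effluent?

Conversion of A: A consumed = 0.203 × 183 = 37.15 mol = 2ξ₁ + 1ξ₂.
Selectivity: 2ξ₁ / (2ξ₂) = 1.95 → ξ₁ = 1.95 ξ₂.
Substitute: (2·1.95 + 1) ξ₂ = 37.15 → ξ₂ = 7.581 mol, ξ₁ = 14.78 mol.
Outlet amounts (n = n₀ + Σ ν·ξ):
  A: 183 − 2(14.78) − 1(7.581) = 145.9
  B: 0 + 2(14.78) = 29.57
  C: 0 + 2(7.581) = 15.16
  E: 0 + 1(7.581) = 7.581
Total out = 198.2 mol; y_E = 7.581 / 198.2 = 0.03826.

0.0383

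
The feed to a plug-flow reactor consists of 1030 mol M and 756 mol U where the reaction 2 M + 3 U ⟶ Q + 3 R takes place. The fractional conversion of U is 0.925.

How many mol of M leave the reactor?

564 mol

U reacted = 0.925 × 756 = 699.3 mol; ν_U = −3, so ξ = 699.3/3 = 233.1 mol.
Outlet amounts (n = n₀ + ν ξ):
  M: 1030 − 2(233.1) = 563.8
  U: 756 − 3(233.1) = 56.7
  Q: 0 + 1(233.1) = 233.1
  R: 0 + 3(233.1) = 699.3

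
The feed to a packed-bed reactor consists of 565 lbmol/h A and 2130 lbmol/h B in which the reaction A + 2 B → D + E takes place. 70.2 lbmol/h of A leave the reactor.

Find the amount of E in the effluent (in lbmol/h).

495 lbmol/h

For A: n = n₀ − 1ξ → 70.2 = 565 − 1ξ, giving ξ = 494.8 lbmol/h.
Outlet amounts (n = n₀ + ν ξ):
  A: 565 − 1(494.8) = 70.2
  B: 2130 − 2(494.8) = 1140
  D: 0 + 1(494.8) = 494.8
  E: 0 + 1(494.8) = 494.8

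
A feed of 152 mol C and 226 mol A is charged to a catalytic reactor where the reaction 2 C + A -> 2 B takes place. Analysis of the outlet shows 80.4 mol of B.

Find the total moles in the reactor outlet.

338 mol

For B: n = n₀ + 2ξ → 80.4 = 0 + 2ξ, giving ξ = 40.2 mol.
Outlet amounts (n = n₀ + ν ξ):
  C: 152 − 2(40.2) = 71.6
  A: 226 − 1(40.2) = 185.8
  B: 0 + 2(40.2) = 80.4
Total out = 71.6 + 185.8 + 80.4 = 337.8 mol.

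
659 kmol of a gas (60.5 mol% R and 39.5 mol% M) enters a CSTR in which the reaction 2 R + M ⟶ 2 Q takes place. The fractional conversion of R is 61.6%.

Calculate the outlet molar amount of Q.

246 kmol

R reacted = 0.616 × 398.7 = 245.6 kmol; ν_R = −2, so ξ = 245.6/2 = 122.8 kmol.
Outlet amounts (n = n₀ + ν ξ):
  R: 398.7 − 2(122.8) = 153.1
  M: 260.3 − 1(122.8) = 137.5
  Q: 0 + 2(122.8) = 245.6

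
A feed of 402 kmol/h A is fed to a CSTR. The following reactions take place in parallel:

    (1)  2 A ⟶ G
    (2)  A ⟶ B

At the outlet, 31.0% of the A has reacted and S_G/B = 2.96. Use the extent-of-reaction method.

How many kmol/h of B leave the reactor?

Conversion of A: A consumed = 0.31 × 402 = 124.6 kmol/h = 2ξ₁ + 1ξ₂.
Selectivity: 1ξ₁ / (1ξ₂) = 2.96 → ξ₁ = 2.96 ξ₂.
Substitute: (2·2.96 + 1) ξ₂ = 124.6 → ξ₂ = 18.01 kmol/h, ξ₁ = 53.31 kmol/h.
Outlet amounts (n = n₀ + Σ ν·ξ):
  A: 402 − 2(53.31) − 1(18.01) = 277.4
  G: 0 + 1(53.31) = 53.31
  B: 0 + 1(18.01) = 18.01

18 kmol/h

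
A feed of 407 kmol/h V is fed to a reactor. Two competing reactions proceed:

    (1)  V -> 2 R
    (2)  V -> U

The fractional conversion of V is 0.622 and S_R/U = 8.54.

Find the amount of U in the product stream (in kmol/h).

48 kmol/h

Conversion of V: V consumed = 0.622 × 407 = 253.2 kmol/h = 1ξ₁ + 1ξ₂.
Selectivity: 2ξ₁ / (1ξ₂) = 8.54 → ξ₁ = 4.27 ξ₂.
Substitute: (1·4.27 + 1) ξ₂ = 253.2 → ξ₂ = 48.04 kmol/h, ξ₁ = 205.1 kmol/h.
Outlet amounts (n = n₀ + Σ ν·ξ):
  V: 407 − 1(205.1) − 1(48.04) = 153.8
  R: 0 + 2(205.1) = 410.2
  U: 0 + 1(48.04) = 48.04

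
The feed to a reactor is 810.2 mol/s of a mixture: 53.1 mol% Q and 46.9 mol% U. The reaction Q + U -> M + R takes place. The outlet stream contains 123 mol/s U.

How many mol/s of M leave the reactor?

257 mol/s

For U: n = n₀ − 1ξ → 123 = 380 − 1ξ, giving ξ = 257 mol/s.
Outlet amounts (n = n₀ + ν ξ):
  Q: 430.2 − 1(257) = 173.2
  U: 380 − 1(257) = 123
  M: 0 + 1(257) = 257
  R: 0 + 1(257) = 257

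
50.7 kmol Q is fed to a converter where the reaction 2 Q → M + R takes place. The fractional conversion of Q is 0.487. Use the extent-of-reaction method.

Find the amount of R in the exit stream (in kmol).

Q reacted = 0.487 × 50.7 = 24.69 kmol; ν_Q = −2, so ξ = 24.69/2 = 12.35 kmol.
Outlet amounts (n = n₀ + ν ξ):
  Q: 50.7 − 2(12.35) = 26.01
  M: 0 + 1(12.35) = 12.35
  R: 0 + 1(12.35) = 12.35

12.3 kmol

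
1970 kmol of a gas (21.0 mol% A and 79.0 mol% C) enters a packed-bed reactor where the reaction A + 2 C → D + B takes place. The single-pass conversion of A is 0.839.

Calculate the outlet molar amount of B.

A reacted = 0.839 × 413.7 = 347.1 kmol; ν_A = −1, so ξ = 347.1/1 = 347.1 kmol.
Outlet amounts (n = n₀ + ν ξ):
  A: 413.7 − 1(347.1) = 66.61
  C: 1556 − 2(347.1) = 862.1
  D: 0 + 1(347.1) = 347.1
  B: 0 + 1(347.1) = 347.1

347 kmol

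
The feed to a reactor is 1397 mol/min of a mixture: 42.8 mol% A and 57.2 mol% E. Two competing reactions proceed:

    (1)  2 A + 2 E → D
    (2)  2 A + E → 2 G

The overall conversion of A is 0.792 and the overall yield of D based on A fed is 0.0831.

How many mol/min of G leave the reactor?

Yield of D: 1ξ₁ / 597.9 = 0.0831 → ξ₁ = 49.69 mol/min.
Conversion of A: 2ξ₁ + 2ξ₂ = 0.792 × 597.9 = 473.5 → ξ₂ = 187.1 mol/min.
Outlet amounts (n = n₀ + Σ ν·ξ):
  A: 597.9 − 2(49.69) − 2(187.1) = 124.4
  E: 799.1 − 2(49.69) − 1(187.1) = 512.6
  D: 0 + 1(49.69) = 49.69
  G: 0 + 2(187.1) = 374.2

374 mol/min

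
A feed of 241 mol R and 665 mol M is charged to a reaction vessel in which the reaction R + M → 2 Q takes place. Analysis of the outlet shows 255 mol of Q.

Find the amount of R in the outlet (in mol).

114 mol

For Q: n = n₀ + 2ξ → 255 = 0 + 2ξ, giving ξ = 127.5 mol.
Outlet amounts (n = n₀ + ν ξ):
  R: 241 − 1(127.5) = 113.5
  M: 665 − 1(127.5) = 537.5
  Q: 0 + 2(127.5) = 255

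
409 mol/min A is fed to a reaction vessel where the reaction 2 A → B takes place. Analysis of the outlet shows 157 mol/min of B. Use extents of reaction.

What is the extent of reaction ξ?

ξ = 157 mol/min

For B: n = n₀ + 1ξ → 157 = 0 + 1ξ, giving ξ = 157 mol/min.
Outlet amounts (n = n₀ + ν ξ):
  A: 409 − 2(157) = 95
  B: 0 + 1(157) = 157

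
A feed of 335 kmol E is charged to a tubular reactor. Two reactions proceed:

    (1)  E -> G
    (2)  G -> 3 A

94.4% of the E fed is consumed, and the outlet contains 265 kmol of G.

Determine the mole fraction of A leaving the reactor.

Conversion of E: E consumed = 1ξ₁ = 0.944 × 335 → ξ₁ = 316.2 kmol.
G balance: n_G = 0 + 1ξ₁ − 1ξ₂ = 265 → ξ₂ = (1·316.2 − 265)/1 = 51.24 kmol.
Outlet amounts (n = n₀ + Σ ν·ξ):
  E: 335 − 1(316.2) = 18.76
  G: 0 + 1(316.2) − 1(51.24) = 265
  A: 0 + 3(51.24) = 153.7
Total out = 437.5 kmol; y_A = 153.7 / 437.5 = 0.3514.

0.351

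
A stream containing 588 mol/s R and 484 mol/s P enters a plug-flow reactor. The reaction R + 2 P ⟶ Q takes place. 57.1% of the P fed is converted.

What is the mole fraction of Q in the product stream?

0.174

P reacted = 0.571 × 484 = 276.4 mol/s; ν_P = −2, so ξ = 276.4/2 = 138.2 mol/s.
Outlet amounts (n = n₀ + ν ξ):
  R: 588 − 1(138.2) = 449.8
  P: 484 − 2(138.2) = 207.6
  Q: 0 + 1(138.2) = 138.2
Total out = 795.6 mol/s; y_Q = 138.2 / 795.6 = 0.1737.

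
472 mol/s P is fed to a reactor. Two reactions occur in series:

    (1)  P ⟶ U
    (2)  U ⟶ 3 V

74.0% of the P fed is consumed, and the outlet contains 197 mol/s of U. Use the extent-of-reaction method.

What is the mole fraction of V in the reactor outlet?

0.588

Conversion of P: P consumed = 1ξ₁ = 0.74 × 472 → ξ₁ = 349.3 mol/s.
U balance: n_U = 0 + 1ξ₁ − 1ξ₂ = 197 → ξ₂ = (1·349.3 − 197)/1 = 152.3 mol/s.
Outlet amounts (n = n₀ + Σ ν·ξ):
  P: 472 − 1(349.3) = 122.7
  U: 0 + 1(349.3) − 1(152.3) = 197
  V: 0 + 3(152.3) = 456.8
Total out = 776.6 mol/s; y_V = 456.8 / 776.6 = 0.5883.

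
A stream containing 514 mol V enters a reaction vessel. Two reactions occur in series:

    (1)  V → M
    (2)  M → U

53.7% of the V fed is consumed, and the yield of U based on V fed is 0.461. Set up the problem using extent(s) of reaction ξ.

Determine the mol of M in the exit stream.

39.1 mol

Conversion of V: V consumed = 1ξ₁ = 0.537 × 514 → ξ₁ = 276 mol.
Yield of U: 1ξ₂ / 514 = 0.461 → ξ₂ = 237 mol.
Outlet amounts (n = n₀ + Σ ν·ξ):
  V: 514 − 1(276) = 238
  M: 0 + 1(276) − 1(237) = 39.06
  U: 0 + 1(237) = 237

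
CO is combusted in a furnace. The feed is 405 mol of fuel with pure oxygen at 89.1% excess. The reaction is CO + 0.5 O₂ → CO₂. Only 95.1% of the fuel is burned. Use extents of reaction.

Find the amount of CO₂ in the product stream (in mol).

385 mol

Stoichiometric O₂ = 0.5 × 405 = 202.5 mol; O₂ fed = 202.5 × 1.891 = 382.9 mol.
Fuel reacted = 0.951 × 405 → ξ = 385.2 mol.
Outlet (n = n₀ + ν ξ):
  CO: 405 − 1(385.2) = 19.85
  O₂: 382.9 − 0.5(385.2) = 190.4
  CO₂: 0 + 1(385.2) = 385.2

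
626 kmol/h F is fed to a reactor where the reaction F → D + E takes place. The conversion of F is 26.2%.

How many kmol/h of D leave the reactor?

164 kmol/h

F reacted = 0.262 × 626 = 164 kmol/h; ν_F = −1, so ξ = 164/1 = 164 kmol/h.
Outlet amounts (n = n₀ + ν ξ):
  F: 626 − 1(164) = 462
  D: 0 + 1(164) = 164
  E: 0 + 1(164) = 164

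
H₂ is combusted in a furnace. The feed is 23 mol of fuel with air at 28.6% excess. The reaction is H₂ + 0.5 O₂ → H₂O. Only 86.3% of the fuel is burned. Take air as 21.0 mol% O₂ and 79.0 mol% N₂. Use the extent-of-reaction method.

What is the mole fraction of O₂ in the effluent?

Stoichiometric O₂ = 0.5 × 23 = 11.5 mol; O₂ fed = 11.5 × 1.286 = 14.79 mol.
N₂ fed = 14.79 × 79/21 = 55.63 mol.
Fuel reacted = 0.863 × 23 → ξ = 19.85 mol.
Outlet (n = n₀ + ν ξ):
  H₂: 23 − 1(19.85) = 3.151
  O₂: 14.79 − 0.5(19.85) = 4.864
  N₂: 55.63 (inert)
  H₂O: 0 + 1(19.85) = 19.85
Total out = 83.5 mol; y_O₂ = 4.864 / 83.5 = 0.05826.

0.0583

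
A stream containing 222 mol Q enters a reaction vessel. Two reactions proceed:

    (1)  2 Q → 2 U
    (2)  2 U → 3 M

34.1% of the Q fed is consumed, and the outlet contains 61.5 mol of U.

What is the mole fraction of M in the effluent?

0.093

Conversion of Q: Q consumed = 2ξ₁ = 0.341 × 222 → ξ₁ = 37.85 mol.
U balance: n_U = 0 + 2ξ₁ − 2ξ₂ = 61.5 → ξ₂ = (2·37.85 − 61.5)/2 = 7.101 mol.
Outlet amounts (n = n₀ + Σ ν·ξ):
  Q: 222 − 2(37.85) = 146.3
  U: 0 + 2(37.85) − 2(7.101) = 61.5
  M: 0 + 3(7.101) = 21.3
Total out = 229.1 mol; y_M = 21.3 / 229.1 = 0.09299.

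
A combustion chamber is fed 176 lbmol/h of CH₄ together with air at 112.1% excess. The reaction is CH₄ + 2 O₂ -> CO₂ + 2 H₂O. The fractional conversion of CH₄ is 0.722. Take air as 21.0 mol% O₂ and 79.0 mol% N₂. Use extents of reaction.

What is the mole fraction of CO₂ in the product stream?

0.0341

Stoichiometric O₂ = 2 × 176 = 352 lbmol/h; O₂ fed = 352 × 2.121 = 746.6 lbmol/h.
N₂ fed = 746.6 × 79/21 = 2809 lbmol/h.
Fuel reacted = 0.722 × 176 → ξ = 127.1 lbmol/h.
Outlet (n = n₀ + ν ξ):
  CH₄: 176 − 1(127.1) = 48.93
  O₂: 746.6 − 2(127.1) = 492.4
  N₂: 2809 (inert)
  CO₂: 0 + 1(127.1) = 127.1
  H₂O: 0 + 2(127.1) = 254.1
Total out = 3731 lbmol/h; y_CO₂ = 127.1 / 3731 = 0.03406.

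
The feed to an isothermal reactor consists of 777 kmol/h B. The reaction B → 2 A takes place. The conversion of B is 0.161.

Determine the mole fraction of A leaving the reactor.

B reacted = 0.161 × 777 = 125.1 kmol/h; ν_B = −1, so ξ = 125.1/1 = 125.1 kmol/h.
Outlet amounts (n = n₀ + ν ξ):
  B: 777 − 1(125.1) = 651.9
  A: 0 + 2(125.1) = 250.2
Total out = 902.1 kmol/h; y_A = 250.2 / 902.1 = 0.2773.

0.277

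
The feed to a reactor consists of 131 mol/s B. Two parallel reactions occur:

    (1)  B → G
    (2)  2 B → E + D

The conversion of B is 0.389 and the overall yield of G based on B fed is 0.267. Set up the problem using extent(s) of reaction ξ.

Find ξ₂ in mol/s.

Yield of G: 1ξ₁ / 131 = 0.267 → ξ₁ = 34.98 mol/s.
Conversion of B: 1ξ₁ + 2ξ₂ = 0.389 × 131 = 50.96 → ξ₂ = 7.991 mol/s.
Outlet amounts (n = n₀ + Σ ν·ξ):
  B: 131 − 1(34.98) − 2(7.991) = 80.04
  G: 0 + 1(34.98) = 34.98
  E: 0 + 1(7.991) = 7.991
  D: 0 + 1(7.991) = 7.991

ξ₂ = 7.99 mol/s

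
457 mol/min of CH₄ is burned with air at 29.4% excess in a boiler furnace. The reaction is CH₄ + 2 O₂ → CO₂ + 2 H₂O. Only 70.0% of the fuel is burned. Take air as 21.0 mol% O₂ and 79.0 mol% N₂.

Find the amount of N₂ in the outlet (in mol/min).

4450 mol/min

Stoichiometric O₂ = 2 × 457 = 914 mol/min; O₂ fed = 914 × 1.294 = 1183 mol/min.
N₂ fed = 1183 × 79/21 = 4449 mol/min.
Fuel reacted = 0.7 × 457 → ξ = 319.9 mol/min.
Outlet (n = n₀ + ν ξ):
  CH₄: 457 − 1(319.9) = 137.1
  O₂: 1183 − 2(319.9) = 542.9
  N₂: 4449 (inert)
  CO₂: 0 + 1(319.9) = 319.9
  H₂O: 0 + 2(319.9) = 639.8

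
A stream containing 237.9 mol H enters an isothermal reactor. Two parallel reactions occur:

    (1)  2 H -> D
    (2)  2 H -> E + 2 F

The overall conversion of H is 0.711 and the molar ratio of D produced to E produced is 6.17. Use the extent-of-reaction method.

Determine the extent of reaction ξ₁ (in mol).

ξ₁ = 72.8 mol

Conversion of H: H consumed = 0.711 × 237.9 = 169.1 mol = 2ξ₁ + 2ξ₂.
Selectivity: 1ξ₁ / (1ξ₂) = 6.17 → ξ₁ = 6.17 ξ₂.
Substitute: (2·6.17 + 2) ξ₂ = 169.1 → ξ₂ = 11.8 mol, ξ₁ = 72.78 mol.
Outlet amounts (n = n₀ + Σ ν·ξ):
  H: 237.9 − 2(72.78) − 2(11.8) = 68.75
  D: 0 + 1(72.78) = 72.78
  E: 0 + 1(11.8) = 11.8
  F: 0 + 2(11.8) = 23.59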